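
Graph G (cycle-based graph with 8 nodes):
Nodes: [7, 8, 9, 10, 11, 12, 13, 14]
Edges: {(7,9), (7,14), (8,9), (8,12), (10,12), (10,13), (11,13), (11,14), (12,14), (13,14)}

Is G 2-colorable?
The clique on vertices [11, 13, 14] has size 3 > 2, so it alone needs 3 colors.

No, G is not 2-colorable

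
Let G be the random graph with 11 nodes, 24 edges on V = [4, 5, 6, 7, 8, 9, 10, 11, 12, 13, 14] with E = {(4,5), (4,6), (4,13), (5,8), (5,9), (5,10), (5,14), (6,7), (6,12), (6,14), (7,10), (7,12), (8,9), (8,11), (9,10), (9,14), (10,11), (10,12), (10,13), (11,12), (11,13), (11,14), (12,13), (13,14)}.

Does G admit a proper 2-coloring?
No, G is not 2-colorable

The clique on vertices [10, 11, 12, 13] has size 4 > 2, so it alone needs 4 colors.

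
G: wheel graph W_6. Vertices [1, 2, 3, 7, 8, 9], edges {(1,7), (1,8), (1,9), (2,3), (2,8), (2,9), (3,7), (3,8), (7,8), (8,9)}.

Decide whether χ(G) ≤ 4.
A valid 4-coloring: color 1: [8]; color 2: [1, 3]; color 3: [7, 9]; color 4: [2].
(χ(G) = 4 ≤ 4.)

Yes, G is 4-colorable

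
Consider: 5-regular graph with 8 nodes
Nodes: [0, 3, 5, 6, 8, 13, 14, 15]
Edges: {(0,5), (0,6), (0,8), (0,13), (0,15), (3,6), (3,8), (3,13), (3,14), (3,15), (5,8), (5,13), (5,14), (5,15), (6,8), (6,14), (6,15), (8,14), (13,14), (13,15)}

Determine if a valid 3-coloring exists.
The clique on vertices [0, 5, 13, 15] has size 4 > 3, so it alone needs 4 colors.

No, G is not 3-colorable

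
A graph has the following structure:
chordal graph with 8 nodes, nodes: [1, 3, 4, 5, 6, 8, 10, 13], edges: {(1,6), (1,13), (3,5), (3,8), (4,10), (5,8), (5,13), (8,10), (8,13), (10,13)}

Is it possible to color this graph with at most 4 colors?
Yes, G is 4-colorable

A valid 4-coloring: color 1: [1, 4, 8]; color 2: [3, 6, 13]; color 3: [5, 10].
(χ(G) = 3 ≤ 4.)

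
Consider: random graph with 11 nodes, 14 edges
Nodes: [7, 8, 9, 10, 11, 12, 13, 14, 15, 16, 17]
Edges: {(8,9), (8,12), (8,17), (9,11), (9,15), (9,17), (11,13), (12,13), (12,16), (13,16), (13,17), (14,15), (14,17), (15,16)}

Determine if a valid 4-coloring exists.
A valid 4-coloring: color 1: [7, 9, 10, 13, 14]; color 2: [11, 12, 15, 17]; color 3: [8, 16].
(χ(G) = 3 ≤ 4.)

Yes, G is 4-colorable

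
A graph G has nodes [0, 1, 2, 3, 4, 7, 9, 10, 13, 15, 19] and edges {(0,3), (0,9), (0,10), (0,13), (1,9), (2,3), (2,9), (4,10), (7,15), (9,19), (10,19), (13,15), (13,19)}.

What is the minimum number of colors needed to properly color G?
χ(G) = 2

Clique number ω(G) = 2 (lower bound: χ ≥ ω).
The graph is bipartite (no odd cycle), so 2 colors suffice: χ(G) = 2.
A valid 2-coloring: color 1: [3, 7, 9, 10, 13]; color 2: [0, 1, 2, 4, 15, 19].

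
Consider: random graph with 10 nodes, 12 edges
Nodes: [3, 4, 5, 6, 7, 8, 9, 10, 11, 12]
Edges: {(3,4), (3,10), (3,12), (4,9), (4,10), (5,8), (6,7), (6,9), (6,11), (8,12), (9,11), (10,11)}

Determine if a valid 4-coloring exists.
Yes, G is 4-colorable

A valid 4-coloring: color 1: [3, 7, 8, 11]; color 2: [5, 9, 10, 12]; color 3: [4, 6].
(χ(G) = 3 ≤ 4.)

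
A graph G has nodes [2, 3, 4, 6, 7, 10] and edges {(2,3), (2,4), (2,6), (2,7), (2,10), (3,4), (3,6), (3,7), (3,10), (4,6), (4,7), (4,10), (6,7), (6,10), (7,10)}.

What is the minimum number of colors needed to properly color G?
Clique number ω(G) = 6 (lower bound: χ ≥ ω).
The clique on [2, 3, 4, 6, 7, 10] has size 6, forcing χ ≥ 6, and the coloring below uses 6 colors, so χ(G) = 6.
A valid 6-coloring: color 1: [2]; color 2: [4]; color 3: [7]; color 4: [10]; color 5: [6]; color 6: [3].

χ(G) = 6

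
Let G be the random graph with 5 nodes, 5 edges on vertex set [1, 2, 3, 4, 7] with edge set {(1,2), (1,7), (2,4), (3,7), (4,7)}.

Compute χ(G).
χ(G) = 2

Clique number ω(G) = 2 (lower bound: χ ≥ ω).
The graph is bipartite (no odd cycle), so 2 colors suffice: χ(G) = 2.
A valid 2-coloring: color 1: [2, 7]; color 2: [1, 3, 4].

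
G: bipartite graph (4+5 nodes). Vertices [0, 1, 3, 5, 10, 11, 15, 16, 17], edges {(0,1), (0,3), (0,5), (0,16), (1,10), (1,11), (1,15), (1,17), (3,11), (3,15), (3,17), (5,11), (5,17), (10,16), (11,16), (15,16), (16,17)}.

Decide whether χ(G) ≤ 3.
A valid 3-coloring: color 1: [1, 3, 5, 16]; color 2: [0, 10, 11, 15, 17].
(χ(G) = 2 ≤ 3.)

Yes, G is 3-colorable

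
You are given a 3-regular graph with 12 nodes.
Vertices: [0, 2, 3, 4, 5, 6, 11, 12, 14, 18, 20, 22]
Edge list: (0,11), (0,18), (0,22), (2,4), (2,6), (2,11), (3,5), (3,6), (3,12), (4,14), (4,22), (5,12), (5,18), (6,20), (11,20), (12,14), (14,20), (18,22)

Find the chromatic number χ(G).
χ(G) = 3

Clique number ω(G) = 3 (lower bound: χ ≥ ω).
The clique on [0, 18, 22] has size 3, forcing χ ≥ 3, and the coloring below uses 3 colors, so χ(G) = 3.
A valid 3-coloring: color 1: [4, 6, 11, 12, 18]; color 2: [2, 3, 14, 22]; color 3: [0, 5, 20].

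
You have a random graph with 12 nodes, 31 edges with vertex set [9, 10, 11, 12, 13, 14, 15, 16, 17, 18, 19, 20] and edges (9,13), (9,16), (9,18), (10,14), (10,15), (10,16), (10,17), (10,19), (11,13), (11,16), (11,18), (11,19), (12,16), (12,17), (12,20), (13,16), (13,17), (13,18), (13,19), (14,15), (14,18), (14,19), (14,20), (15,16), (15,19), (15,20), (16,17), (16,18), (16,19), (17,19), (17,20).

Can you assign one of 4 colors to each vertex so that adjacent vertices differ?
Yes, G is 4-colorable

A valid 4-coloring: color 1: [14, 16]; color 2: [18, 19, 20]; color 3: [9, 11, 15, 17]; color 4: [10, 12, 13].
(χ(G) = 4 ≤ 4.)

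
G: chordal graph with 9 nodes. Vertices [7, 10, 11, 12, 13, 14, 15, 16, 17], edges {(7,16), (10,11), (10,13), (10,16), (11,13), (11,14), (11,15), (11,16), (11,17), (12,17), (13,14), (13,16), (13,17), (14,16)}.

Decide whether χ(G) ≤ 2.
No, G is not 2-colorable

The clique on vertices [10, 11, 13, 16] has size 4 > 2, so it alone needs 4 colors.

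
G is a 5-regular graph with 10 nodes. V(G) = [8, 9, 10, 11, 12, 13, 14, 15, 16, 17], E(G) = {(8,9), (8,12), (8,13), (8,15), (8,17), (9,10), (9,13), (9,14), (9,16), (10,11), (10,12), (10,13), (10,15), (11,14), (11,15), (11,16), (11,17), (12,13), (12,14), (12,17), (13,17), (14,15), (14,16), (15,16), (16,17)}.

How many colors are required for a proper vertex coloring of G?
Clique number ω(G) = 4 (lower bound: χ ≥ ω).
The clique on [8, 12, 13, 17] has size 4, forcing χ ≥ 4, and the coloring below uses 4 colors, so χ(G) = 4.
A valid 4-coloring: color 1: [9, 11, 12]; color 2: [8, 10, 16]; color 3: [13, 15]; color 4: [14, 17].

χ(G) = 4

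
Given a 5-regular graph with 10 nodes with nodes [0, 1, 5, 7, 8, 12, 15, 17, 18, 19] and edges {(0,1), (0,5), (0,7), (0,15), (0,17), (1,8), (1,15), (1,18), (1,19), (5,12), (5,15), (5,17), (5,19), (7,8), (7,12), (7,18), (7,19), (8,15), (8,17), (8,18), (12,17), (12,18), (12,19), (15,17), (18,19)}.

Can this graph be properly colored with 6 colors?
A valid 6-coloring: color 1: [1, 5, 7]; color 2: [12, 15]; color 3: [0, 8, 19]; color 4: [17, 18].
(χ(G) = 4 ≤ 6.)

Yes, G is 6-colorable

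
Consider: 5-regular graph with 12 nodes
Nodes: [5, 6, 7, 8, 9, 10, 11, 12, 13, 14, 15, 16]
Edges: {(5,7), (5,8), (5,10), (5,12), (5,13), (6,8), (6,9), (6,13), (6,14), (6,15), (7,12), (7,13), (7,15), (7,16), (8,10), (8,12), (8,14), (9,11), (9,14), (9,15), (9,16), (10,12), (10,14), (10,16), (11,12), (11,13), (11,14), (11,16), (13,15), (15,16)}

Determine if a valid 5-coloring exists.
A valid 5-coloring: color 1: [8, 9, 13]; color 2: [5, 6, 16]; color 3: [12, 14, 15]; color 4: [7, 10, 11].
(χ(G) = 4 ≤ 5.)

Yes, G is 5-colorable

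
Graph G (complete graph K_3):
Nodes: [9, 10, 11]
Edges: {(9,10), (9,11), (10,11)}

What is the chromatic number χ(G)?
Clique number ω(G) = 3 (lower bound: χ ≥ ω).
The clique on [9, 10, 11] has size 3, forcing χ ≥ 3, and the coloring below uses 3 colors, so χ(G) = 3.
A valid 3-coloring: color 1: [10]; color 2: [9]; color 3: [11].

χ(G) = 3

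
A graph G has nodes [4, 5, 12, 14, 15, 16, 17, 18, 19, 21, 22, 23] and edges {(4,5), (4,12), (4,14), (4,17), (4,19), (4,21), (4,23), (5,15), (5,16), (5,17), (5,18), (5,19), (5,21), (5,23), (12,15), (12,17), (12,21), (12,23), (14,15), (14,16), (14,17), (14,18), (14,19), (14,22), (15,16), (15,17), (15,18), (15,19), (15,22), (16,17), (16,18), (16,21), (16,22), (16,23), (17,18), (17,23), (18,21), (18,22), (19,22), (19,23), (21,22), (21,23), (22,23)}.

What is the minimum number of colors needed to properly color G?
χ(G) = 6

Clique number ω(G) = 5 (lower bound: χ ≥ ω).
Suppose a proper 5-coloring c exists. The clique [5, 15, 16, 17, 18] takes 5 distinct colors; by symmetry let c(5) = 1, c(15) = 2, c(16) = 3, c(17) = 4, c(18) = 5.
- Vertex 14: neighbors [15, 16, 17, 18] already have colors [2, 3, 4, 5] ⇒ c(14) = 1.
- Vertex 22: neighbors [14, 15, 16, 18] already have colors [1, 2, 3, 5] ⇒ c(22) = 4.
- Vertex 21: neighbors [5, 16, 22, 18] already have colors [1, 3, 4, 5] ⇒ c(21) = 2.
- Vertex 23: neighbors [5, 21, 16, 17] already have colors [1, 2, 3, 4] ⇒ c(23) = 5.
- Vertex 4: neighbors [5, 21, 17, 23] already have colors [1, 2, 4, 5] ⇒ c(4) = 3.
- Vertex 19: neighbors [5, 15, 4, 22, 23] already have colors [1, 2, 3, 4, 5] — all 5 colors blocked. Contradiction.
The forced assignments end in a contradiction, so G has no proper 5-coloring (χ ≥ 6).
The coloring below uses 6 colors, so χ(G) = 6.
A valid 6-coloring: color 1: [5, 12, 14]; color 2: [15, 23]; color 3: [4, 16]; color 4: [17, 19, 21]; color 5: [18]; color 6: [22].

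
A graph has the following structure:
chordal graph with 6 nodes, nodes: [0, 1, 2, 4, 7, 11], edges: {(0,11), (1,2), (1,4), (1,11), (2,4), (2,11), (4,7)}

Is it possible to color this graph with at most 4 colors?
A valid 4-coloring: color 1: [0, 1, 7]; color 2: [4, 11]; color 3: [2].
(χ(G) = 3 ≤ 4.)

Yes, G is 4-colorable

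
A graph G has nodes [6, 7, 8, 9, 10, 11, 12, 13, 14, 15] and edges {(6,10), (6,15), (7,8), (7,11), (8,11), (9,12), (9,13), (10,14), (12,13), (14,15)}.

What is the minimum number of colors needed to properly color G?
χ(G) = 3

Clique number ω(G) = 3 (lower bound: χ ≥ ω).
The clique on [7, 8, 11] has size 3, forcing χ ≥ 3, and the coloring below uses 3 colors, so χ(G) = 3.
A valid 3-coloring: color 1: [7, 10, 13, 15]; color 2: [6, 8, 12, 14]; color 3: [9, 11].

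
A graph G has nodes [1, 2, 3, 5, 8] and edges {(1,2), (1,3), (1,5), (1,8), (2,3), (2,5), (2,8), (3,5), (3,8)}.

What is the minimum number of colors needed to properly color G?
χ(G) = 4

Clique number ω(G) = 4 (lower bound: χ ≥ ω).
The clique on [1, 2, 3, 8] has size 4, forcing χ ≥ 4, and the coloring below uses 4 colors, so χ(G) = 4.
A valid 4-coloring: color 1: [2]; color 2: [3]; color 3: [1]; color 4: [5, 8].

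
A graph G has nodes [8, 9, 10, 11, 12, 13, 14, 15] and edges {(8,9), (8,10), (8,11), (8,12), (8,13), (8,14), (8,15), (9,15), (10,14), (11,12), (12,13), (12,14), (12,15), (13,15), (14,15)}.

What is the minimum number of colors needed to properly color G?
Clique number ω(G) = 4 (lower bound: χ ≥ ω).
The clique on [8, 12, 13, 15] has size 4, forcing χ ≥ 4, and the coloring below uses 4 colors, so χ(G) = 4.
A valid 4-coloring: color 1: [8]; color 2: [10, 11, 15]; color 3: [9, 12]; color 4: [13, 14].

χ(G) = 4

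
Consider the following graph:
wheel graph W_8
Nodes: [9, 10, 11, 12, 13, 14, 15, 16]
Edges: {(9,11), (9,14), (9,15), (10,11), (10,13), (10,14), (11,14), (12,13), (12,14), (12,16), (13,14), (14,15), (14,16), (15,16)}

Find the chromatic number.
χ(G) = 4

Clique number ω(G) = 3 (lower bound: χ ≥ ω).
Odd cycle [10, 11, 9, 15, 16, 12, 13] needs 3 colors (χ ≥ 3).
Vertex 14 is adjacent to every vertex of [9, 10, 11, 12, 13, 15, 16], which already need 3 colors among themselves, so 14 needs a new color (χ ≥ 4).
The coloring below uses 4 colors, so χ(G) = 4.
A valid 4-coloring: color 1: [14]; color 2: [9, 10, 12]; color 3: [11, 13, 15]; color 4: [16].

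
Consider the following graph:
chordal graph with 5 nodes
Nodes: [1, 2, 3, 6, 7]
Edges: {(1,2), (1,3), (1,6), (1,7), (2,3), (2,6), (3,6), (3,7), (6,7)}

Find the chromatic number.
χ(G) = 4

Clique number ω(G) = 4 (lower bound: χ ≥ ω).
The clique on [1, 2, 3, 6] has size 4, forcing χ ≥ 4, and the coloring below uses 4 colors, so χ(G) = 4.
A valid 4-coloring: color 1: [6]; color 2: [1]; color 3: [3]; color 4: [2, 7].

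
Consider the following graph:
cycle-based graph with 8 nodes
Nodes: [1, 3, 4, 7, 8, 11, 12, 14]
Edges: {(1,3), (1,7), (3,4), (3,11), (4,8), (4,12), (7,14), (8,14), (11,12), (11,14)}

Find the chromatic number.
Clique number ω(G) = 2 (lower bound: χ ≥ ω).
Odd cycle [12, 4, 8, 14, 11] needs 3 colors (χ ≥ 3).
The coloring below uses 3 colors, so χ(G) = 3.
A valid 3-coloring: color 1: [3, 12, 14]; color 2: [4, 7, 11]; color 3: [1, 8].

χ(G) = 3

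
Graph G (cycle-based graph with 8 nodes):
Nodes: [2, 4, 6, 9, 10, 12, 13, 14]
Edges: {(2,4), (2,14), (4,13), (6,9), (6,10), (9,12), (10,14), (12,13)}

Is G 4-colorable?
Yes, G is 4-colorable

A valid 4-coloring: color 1: [4, 6, 12, 14]; color 2: [2, 9, 10, 13].
(χ(G) = 2 ≤ 4.)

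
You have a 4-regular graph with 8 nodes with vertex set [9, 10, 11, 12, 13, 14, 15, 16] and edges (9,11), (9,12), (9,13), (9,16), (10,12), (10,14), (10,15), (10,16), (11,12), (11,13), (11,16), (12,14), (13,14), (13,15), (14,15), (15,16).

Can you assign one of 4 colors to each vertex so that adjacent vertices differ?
A valid 4-coloring: color 1: [12, 13, 16]; color 2: [11, 14]; color 3: [9, 10]; color 4: [15].
(χ(G) = 4 ≤ 4.)

Yes, G is 4-colorable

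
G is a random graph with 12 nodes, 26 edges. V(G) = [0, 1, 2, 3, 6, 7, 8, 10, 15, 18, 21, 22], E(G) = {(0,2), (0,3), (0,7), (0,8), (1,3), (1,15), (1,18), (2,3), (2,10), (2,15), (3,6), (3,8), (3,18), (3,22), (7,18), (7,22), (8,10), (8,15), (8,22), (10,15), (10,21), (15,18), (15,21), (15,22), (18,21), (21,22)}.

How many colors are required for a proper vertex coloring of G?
χ(G) = 3

Clique number ω(G) = 3 (lower bound: χ ≥ ω).
The clique on [0, 3, 8] has size 3, forcing χ ≥ 3, and the coloring below uses 3 colors, so χ(G) = 3.
A valid 3-coloring: color 1: [3, 7, 15]; color 2: [0, 6, 10, 18, 22]; color 3: [1, 2, 8, 21].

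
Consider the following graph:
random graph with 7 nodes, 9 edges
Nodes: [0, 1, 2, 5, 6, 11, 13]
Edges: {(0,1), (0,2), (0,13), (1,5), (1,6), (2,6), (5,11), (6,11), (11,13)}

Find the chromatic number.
Clique number ω(G) = 2 (lower bound: χ ≥ ω).
Odd cycle [13, 0, 2, 6, 11] needs 3 colors (χ ≥ 3).
The coloring below uses 3 colors, so χ(G) = 3.
A valid 3-coloring: color 1: [0, 5, 6]; color 2: [1, 2, 11]; color 3: [13].

χ(G) = 3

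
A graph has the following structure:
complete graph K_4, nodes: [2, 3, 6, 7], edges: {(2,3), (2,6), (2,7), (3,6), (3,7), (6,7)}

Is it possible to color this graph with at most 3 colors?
No, G is not 3-colorable

The clique on vertices [2, 3, 6, 7] has size 4 > 3, so it alone needs 4 colors.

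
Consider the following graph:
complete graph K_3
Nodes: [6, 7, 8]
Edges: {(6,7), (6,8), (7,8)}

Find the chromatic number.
Clique number ω(G) = 3 (lower bound: χ ≥ ω).
The clique on [6, 7, 8] has size 3, forcing χ ≥ 3, and the coloring below uses 3 colors, so χ(G) = 3.
A valid 3-coloring: color 1: [6]; color 2: [8]; color 3: [7].

χ(G) = 3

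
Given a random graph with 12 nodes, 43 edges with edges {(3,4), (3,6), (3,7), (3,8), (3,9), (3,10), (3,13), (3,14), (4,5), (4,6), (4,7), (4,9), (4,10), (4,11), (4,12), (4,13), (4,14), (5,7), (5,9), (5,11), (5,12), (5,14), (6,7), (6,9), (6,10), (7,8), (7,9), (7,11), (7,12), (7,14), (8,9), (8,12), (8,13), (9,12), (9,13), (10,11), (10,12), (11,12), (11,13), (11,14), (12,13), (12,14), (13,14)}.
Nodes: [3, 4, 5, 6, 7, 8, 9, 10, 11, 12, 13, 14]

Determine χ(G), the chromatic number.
Clique number ω(G) = 6 (lower bound: χ ≥ ω).
The clique on [4, 5, 7, 11, 12, 14] has size 6, forcing χ ≥ 6, and the coloring below uses 6 colors, so χ(G) = 6.
A valid 6-coloring: color 1: [4, 8]; color 2: [7, 10, 13]; color 3: [3, 12]; color 4: [9, 11]; color 5: [5, 6]; color 6: [14].

χ(G) = 6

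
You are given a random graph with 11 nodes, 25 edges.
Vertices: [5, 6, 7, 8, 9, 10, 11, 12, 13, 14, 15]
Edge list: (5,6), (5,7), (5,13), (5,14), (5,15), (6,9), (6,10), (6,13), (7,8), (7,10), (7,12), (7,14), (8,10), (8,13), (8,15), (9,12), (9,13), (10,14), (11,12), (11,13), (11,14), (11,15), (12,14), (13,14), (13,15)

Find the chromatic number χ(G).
χ(G) = 4

Clique number ω(G) = 3 (lower bound: χ ≥ ω).
Odd cycle [13, 11, 12, 7, 5] needs 3 colors (χ ≥ 3).
Vertex 14 is adjacent to every vertex of [5, 7, 11, 12, 13], which already need 3 colors among themselves, so 14 needs a new color (χ ≥ 4).
The coloring below uses 4 colors, so χ(G) = 4.
A valid 4-coloring: color 1: [7, 13]; color 2: [6, 8, 14]; color 3: [5, 9, 10, 11]; color 4: [12, 15].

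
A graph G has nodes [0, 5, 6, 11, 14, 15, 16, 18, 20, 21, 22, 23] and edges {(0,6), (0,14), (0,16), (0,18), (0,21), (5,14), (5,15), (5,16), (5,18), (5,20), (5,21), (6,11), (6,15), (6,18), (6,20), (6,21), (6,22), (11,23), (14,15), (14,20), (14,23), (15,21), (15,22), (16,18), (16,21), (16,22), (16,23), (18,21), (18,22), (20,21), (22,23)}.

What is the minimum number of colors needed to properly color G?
Clique number ω(G) = 4 (lower bound: χ ≥ ω).
The clique on [5, 16, 18, 21] has size 4, forcing χ ≥ 4, and the coloring below uses 4 colors, so χ(G) = 4.
A valid 4-coloring: color 1: [11, 14, 21, 22]; color 2: [6, 16]; color 3: [15, 18, 20, 23]; color 4: [0, 5].

χ(G) = 4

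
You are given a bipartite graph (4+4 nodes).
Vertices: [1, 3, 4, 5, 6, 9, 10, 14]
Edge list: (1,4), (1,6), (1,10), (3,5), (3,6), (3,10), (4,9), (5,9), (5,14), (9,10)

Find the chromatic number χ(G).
χ(G) = 2

Clique number ω(G) = 2 (lower bound: χ ≥ ω).
The graph is bipartite (no odd cycle), so 2 colors suffice: χ(G) = 2.
A valid 2-coloring: color 1: [4, 5, 6, 10]; color 2: [1, 3, 9, 14].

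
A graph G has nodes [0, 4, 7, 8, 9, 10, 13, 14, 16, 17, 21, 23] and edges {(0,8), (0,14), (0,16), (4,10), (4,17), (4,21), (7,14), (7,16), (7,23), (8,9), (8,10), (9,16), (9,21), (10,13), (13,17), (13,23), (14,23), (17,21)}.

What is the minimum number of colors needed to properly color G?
χ(G) = 3

Clique number ω(G) = 3 (lower bound: χ ≥ ω).
The clique on [4, 17, 21] has size 3, forcing χ ≥ 3, and the coloring below uses 3 colors, so χ(G) = 3.
A valid 3-coloring: color 1: [8, 13, 14, 16, 21]; color 2: [0, 4, 7, 9]; color 3: [10, 17, 23].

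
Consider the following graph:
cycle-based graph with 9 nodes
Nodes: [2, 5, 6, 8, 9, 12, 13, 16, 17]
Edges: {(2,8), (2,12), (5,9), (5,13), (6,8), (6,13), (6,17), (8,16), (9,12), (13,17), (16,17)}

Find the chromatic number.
Clique number ω(G) = 3 (lower bound: χ ≥ ω).
The clique on [6, 13, 17] has size 3, forcing χ ≥ 3, and the coloring below uses 3 colors, so χ(G) = 3.
A valid 3-coloring: color 1: [8, 12, 13]; color 2: [2, 5, 6, 16]; color 3: [9, 17].

χ(G) = 3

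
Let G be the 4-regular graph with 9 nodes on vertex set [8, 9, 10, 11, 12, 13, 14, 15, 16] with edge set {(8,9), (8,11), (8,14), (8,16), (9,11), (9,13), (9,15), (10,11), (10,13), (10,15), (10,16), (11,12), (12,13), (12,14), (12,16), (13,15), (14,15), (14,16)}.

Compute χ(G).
Clique number ω(G) = 3 (lower bound: χ ≥ ω).
The clique on [8, 14, 16] has size 3, forcing χ ≥ 3, and the coloring below uses 3 colors, so χ(G) = 3.
A valid 3-coloring: color 1: [8, 12, 15]; color 2: [9, 10, 14]; color 3: [11, 13, 16].

χ(G) = 3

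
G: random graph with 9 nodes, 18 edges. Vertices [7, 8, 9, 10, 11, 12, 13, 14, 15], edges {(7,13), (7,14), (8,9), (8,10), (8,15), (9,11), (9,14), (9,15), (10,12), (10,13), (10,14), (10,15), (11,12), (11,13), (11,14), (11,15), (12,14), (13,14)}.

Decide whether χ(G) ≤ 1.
The clique on vertices [8, 9, 15] has size 3 > 1, so it alone needs 3 colors.

No, G is not 1-colorable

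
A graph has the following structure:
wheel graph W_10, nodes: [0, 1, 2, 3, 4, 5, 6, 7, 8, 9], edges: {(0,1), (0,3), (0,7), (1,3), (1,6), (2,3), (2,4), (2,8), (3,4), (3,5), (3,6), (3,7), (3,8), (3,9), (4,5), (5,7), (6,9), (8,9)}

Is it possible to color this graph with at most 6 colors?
Yes, G is 6-colorable

A valid 6-coloring: color 1: [3]; color 2: [1, 4, 7, 9]; color 3: [0, 2, 5, 6]; color 4: [8].
(χ(G) = 4 ≤ 6.)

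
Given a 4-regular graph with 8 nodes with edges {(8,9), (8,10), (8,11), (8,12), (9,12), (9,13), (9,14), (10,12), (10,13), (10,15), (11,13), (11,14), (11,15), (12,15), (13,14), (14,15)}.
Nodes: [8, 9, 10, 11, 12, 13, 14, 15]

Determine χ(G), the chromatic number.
Clique number ω(G) = 3 (lower bound: χ ≥ ω).
The clique on [8, 9, 12] has size 3, forcing χ ≥ 3, and the coloring below uses 3 colors, so χ(G) = 3.
A valid 3-coloring: color 1: [8, 13, 15]; color 2: [12, 14]; color 3: [9, 10, 11].

χ(G) = 3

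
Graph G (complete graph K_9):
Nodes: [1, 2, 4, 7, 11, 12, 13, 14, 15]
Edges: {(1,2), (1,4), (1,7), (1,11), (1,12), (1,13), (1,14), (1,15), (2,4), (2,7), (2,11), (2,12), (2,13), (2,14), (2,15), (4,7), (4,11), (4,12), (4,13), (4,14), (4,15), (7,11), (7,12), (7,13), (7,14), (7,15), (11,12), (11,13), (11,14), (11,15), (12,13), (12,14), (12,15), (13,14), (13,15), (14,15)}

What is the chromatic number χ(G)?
χ(G) = 9

Clique number ω(G) = 9 (lower bound: χ ≥ ω).
The clique on [1, 2, 4, 7, 11, 12, 13, 14, 15] has size 9, forcing χ ≥ 9, and the coloring below uses 9 colors, so χ(G) = 9.
A valid 9-coloring: color 1: [14]; color 2: [7]; color 3: [15]; color 4: [2]; color 5: [11]; color 6: [12]; color 7: [13]; color 8: [4]; color 9: [1].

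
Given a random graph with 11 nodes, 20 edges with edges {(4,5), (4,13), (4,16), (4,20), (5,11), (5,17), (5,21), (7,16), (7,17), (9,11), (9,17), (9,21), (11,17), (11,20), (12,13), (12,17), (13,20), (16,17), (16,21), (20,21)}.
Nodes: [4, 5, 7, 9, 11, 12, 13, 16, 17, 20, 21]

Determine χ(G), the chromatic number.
Clique number ω(G) = 3 (lower bound: χ ≥ ω).
The clique on [4, 13, 20] has size 3, forcing χ ≥ 3, and the coloring below uses 3 colors, so χ(G) = 3.
A valid 3-coloring: color 1: [17, 20]; color 2: [5, 9, 13, 16]; color 3: [4, 7, 11, 12, 21].

χ(G) = 3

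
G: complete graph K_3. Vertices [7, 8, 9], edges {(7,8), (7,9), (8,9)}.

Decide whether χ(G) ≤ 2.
No, G is not 2-colorable

The clique on vertices [7, 8, 9] has size 3 > 2, so it alone needs 3 colors.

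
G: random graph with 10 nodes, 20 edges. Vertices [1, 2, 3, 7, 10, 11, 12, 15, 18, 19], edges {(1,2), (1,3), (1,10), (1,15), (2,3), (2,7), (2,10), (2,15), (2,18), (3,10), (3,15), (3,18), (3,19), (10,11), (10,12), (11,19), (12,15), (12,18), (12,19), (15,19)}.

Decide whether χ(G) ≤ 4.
Yes, G is 4-colorable

A valid 4-coloring: color 1: [2, 19]; color 2: [3, 7, 11, 12]; color 3: [10, 15, 18]; color 4: [1].
(χ(G) = 4 ≤ 4.)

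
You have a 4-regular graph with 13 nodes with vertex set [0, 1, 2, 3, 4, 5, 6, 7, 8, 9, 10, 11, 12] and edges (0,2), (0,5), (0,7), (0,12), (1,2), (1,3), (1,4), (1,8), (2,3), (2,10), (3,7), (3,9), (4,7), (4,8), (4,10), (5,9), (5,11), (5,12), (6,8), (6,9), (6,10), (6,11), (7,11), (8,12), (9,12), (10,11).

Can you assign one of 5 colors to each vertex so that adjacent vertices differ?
A valid 5-coloring: color 1: [1, 5, 6, 7]; color 2: [0, 3, 8, 10]; color 3: [2, 4, 11, 12]; color 4: [9].
(χ(G) = 4 ≤ 5.)

Yes, G is 5-colorable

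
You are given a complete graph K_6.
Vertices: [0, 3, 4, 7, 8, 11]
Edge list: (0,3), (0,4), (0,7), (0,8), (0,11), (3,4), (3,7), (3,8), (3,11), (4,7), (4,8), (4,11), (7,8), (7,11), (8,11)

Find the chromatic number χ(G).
χ(G) = 6

Clique number ω(G) = 6 (lower bound: χ ≥ ω).
The clique on [0, 3, 4, 7, 8, 11] has size 6, forcing χ ≥ 6, and the coloring below uses 6 colors, so χ(G) = 6.
A valid 6-coloring: color 1: [3]; color 2: [4]; color 3: [8]; color 4: [0]; color 5: [7]; color 6: [11].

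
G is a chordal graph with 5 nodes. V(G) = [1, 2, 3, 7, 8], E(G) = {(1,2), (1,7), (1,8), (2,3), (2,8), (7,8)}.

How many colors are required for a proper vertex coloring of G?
Clique number ω(G) = 3 (lower bound: χ ≥ ω).
The clique on [1, 2, 8] has size 3, forcing χ ≥ 3, and the coloring below uses 3 colors, so χ(G) = 3.
A valid 3-coloring: color 1: [1, 3]; color 2: [8]; color 3: [2, 7].

χ(G) = 3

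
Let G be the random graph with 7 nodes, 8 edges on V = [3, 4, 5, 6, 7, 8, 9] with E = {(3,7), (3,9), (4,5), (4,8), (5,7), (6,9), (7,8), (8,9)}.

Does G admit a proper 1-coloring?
Edge (8,9) forces its endpoints to differ, so 1 color is not enough.

No, G is not 1-colorable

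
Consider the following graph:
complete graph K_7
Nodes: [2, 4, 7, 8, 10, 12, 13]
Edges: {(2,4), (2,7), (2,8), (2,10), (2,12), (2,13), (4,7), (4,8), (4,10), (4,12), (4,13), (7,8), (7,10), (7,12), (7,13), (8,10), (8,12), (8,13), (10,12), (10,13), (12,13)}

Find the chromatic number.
χ(G) = 7

Clique number ω(G) = 7 (lower bound: χ ≥ ω).
The clique on [2, 4, 7, 8, 10, 12, 13] has size 7, forcing χ ≥ 7, and the coloring below uses 7 colors, so χ(G) = 7.
A valid 7-coloring: color 1: [13]; color 2: [2]; color 3: [10]; color 4: [7]; color 5: [4]; color 6: [8]; color 7: [12].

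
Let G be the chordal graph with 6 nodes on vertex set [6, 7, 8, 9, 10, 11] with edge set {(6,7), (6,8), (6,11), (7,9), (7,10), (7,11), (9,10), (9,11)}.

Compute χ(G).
Clique number ω(G) = 3 (lower bound: χ ≥ ω).
The clique on [7, 9, 10] has size 3, forcing χ ≥ 3, and the coloring below uses 3 colors, so χ(G) = 3.
A valid 3-coloring: color 1: [7, 8]; color 2: [6, 9]; color 3: [10, 11].

χ(G) = 3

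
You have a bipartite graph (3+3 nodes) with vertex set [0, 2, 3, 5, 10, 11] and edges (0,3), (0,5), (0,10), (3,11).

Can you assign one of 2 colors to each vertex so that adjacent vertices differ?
A valid 2-coloring: color 1: [0, 2, 11]; color 2: [3, 5, 10].
(χ(G) = 2 ≤ 2.)

Yes, G is 2-colorable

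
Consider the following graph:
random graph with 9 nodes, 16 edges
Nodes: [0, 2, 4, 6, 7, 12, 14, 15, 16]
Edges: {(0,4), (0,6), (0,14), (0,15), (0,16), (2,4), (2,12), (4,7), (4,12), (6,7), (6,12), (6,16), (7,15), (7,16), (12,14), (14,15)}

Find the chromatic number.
Clique number ω(G) = 3 (lower bound: χ ≥ ω).
The clique on [0, 14, 15] has size 3, forcing χ ≥ 3, and the coloring below uses 3 colors, so χ(G) = 3.
A valid 3-coloring: color 1: [0, 7, 12]; color 2: [4, 6, 14]; color 3: [2, 15, 16].

χ(G) = 3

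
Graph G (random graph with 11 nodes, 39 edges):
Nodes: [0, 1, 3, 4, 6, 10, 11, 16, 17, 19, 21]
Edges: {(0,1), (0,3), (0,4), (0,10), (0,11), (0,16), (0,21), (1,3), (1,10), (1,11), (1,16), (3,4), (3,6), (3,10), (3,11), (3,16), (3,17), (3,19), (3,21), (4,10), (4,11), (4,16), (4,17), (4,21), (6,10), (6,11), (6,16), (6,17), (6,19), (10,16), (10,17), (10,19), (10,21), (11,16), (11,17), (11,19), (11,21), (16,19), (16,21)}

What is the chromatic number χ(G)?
χ(G) = 6

Clique number ω(G) = 6 (lower bound: χ ≥ ω).
The clique on [0, 3, 4, 10, 16, 21] has size 6, forcing χ ≥ 6, and the coloring below uses 6 colors, so χ(G) = 6.
A valid 6-coloring: color 1: [3]; color 2: [16, 17]; color 3: [10, 11]; color 4: [0, 6]; color 5: [1, 4, 19]; color 6: [21].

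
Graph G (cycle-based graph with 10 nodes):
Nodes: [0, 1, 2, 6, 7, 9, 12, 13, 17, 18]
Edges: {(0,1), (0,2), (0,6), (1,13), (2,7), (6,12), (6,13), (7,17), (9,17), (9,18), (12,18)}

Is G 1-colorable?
No, G is not 1-colorable

Edge (0,1) forces its endpoints to differ, so 1 color is not enough.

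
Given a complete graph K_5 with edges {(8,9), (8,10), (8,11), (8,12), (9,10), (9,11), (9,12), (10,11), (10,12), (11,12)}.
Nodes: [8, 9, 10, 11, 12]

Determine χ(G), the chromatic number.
Clique number ω(G) = 5 (lower bound: χ ≥ ω).
The clique on [8, 9, 10, 11, 12] has size 5, forcing χ ≥ 5, and the coloring below uses 5 colors, so χ(G) = 5.
A valid 5-coloring: color 1: [12]; color 2: [8]; color 3: [9]; color 4: [11]; color 5: [10].

χ(G) = 5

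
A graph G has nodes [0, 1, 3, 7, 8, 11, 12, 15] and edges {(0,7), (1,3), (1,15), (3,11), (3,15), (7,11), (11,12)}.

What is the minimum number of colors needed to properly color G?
Clique number ω(G) = 3 (lower bound: χ ≥ ω).
The clique on [1, 3, 15] has size 3, forcing χ ≥ 3, and the coloring below uses 3 colors, so χ(G) = 3.
A valid 3-coloring: color 1: [0, 1, 8, 11]; color 2: [3, 7, 12]; color 3: [15].

χ(G) = 3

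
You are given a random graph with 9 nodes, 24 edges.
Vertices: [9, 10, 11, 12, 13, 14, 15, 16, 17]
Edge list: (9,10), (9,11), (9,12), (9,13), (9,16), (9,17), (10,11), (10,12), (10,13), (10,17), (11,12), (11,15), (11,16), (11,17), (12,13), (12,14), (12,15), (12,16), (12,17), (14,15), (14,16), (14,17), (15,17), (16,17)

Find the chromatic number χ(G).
χ(G) = 5

Clique number ω(G) = 5 (lower bound: χ ≥ ω).
The clique on [9, 11, 12, 16, 17] has size 5, forcing χ ≥ 5, and the coloring below uses 5 colors, so χ(G) = 5.
A valid 5-coloring: color 1: [12]; color 2: [13, 17]; color 3: [9, 14]; color 4: [11]; color 5: [10, 15, 16].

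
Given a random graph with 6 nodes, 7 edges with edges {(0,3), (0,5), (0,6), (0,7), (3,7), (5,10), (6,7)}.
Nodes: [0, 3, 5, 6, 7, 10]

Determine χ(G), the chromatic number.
χ(G) = 3

Clique number ω(G) = 3 (lower bound: χ ≥ ω).
The clique on [0, 3, 7] has size 3, forcing χ ≥ 3, and the coloring below uses 3 colors, so χ(G) = 3.
A valid 3-coloring: color 1: [0, 10]; color 2: [5, 7]; color 3: [3, 6].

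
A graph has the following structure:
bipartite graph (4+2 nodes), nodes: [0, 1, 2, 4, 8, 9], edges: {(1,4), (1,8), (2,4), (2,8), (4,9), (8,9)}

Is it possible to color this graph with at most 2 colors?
A valid 2-coloring: color 1: [0, 4, 8]; color 2: [1, 2, 9].
(χ(G) = 2 ≤ 2.)

Yes, G is 2-colorable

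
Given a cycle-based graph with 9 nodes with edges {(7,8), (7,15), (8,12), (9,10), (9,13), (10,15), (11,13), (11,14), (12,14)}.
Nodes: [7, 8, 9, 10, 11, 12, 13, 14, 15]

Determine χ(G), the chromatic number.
Clique number ω(G) = 2 (lower bound: χ ≥ ω).
Odd cycle [14, 11, 13, 9, 10, 15, 7, 8, 12] needs 3 colors (χ ≥ 3).
The coloring below uses 3 colors, so χ(G) = 3.
A valid 3-coloring: color 1: [8, 10, 13, 14]; color 2: [9, 11, 12, 15]; color 3: [7].

χ(G) = 3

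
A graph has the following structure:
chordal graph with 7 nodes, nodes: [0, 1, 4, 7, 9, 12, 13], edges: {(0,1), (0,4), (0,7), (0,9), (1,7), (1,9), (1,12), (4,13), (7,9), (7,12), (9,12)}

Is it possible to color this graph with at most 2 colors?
The clique on vertices [0, 1, 7, 9] has size 4 > 2, so it alone needs 4 colors.

No, G is not 2-colorable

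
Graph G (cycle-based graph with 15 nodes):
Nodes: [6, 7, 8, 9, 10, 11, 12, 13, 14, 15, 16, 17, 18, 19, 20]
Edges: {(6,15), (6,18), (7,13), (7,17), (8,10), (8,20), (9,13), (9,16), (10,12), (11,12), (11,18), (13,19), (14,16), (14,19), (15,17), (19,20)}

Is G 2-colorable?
No, G is not 2-colorable

Odd cycle [14, 16, 9, 13, 19] needs 3 colors (χ ≥ 3).
Hence χ(G) ≥ 3 > 2, so no proper 2-coloring exists.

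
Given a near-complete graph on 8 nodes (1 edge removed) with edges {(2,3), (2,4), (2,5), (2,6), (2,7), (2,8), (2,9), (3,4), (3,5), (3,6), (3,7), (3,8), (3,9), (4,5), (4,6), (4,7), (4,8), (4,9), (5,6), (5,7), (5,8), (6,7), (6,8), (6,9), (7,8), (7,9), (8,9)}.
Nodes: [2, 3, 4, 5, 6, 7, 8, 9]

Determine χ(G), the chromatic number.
χ(G) = 7

Clique number ω(G) = 7 (lower bound: χ ≥ ω).
The clique on [2, 3, 4, 6, 7, 8, 9] has size 7, forcing χ ≥ 7, and the coloring below uses 7 colors, so χ(G) = 7.
A valid 7-coloring: color 1: [8]; color 2: [2]; color 3: [4]; color 4: [7]; color 5: [6]; color 6: [3]; color 7: [5, 9].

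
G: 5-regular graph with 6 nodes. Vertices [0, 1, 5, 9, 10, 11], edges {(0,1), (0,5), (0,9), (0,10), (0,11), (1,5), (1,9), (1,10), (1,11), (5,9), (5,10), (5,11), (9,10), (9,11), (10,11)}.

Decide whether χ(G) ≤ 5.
The clique on vertices [0, 1, 5, 9, 10, 11] has size 6 > 5, so it alone needs 6 colors.

No, G is not 5-colorable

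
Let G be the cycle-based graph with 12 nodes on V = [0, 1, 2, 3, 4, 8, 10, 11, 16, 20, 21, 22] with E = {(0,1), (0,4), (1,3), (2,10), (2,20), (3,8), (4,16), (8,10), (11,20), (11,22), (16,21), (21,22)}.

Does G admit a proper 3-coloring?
Yes, G is 3-colorable

A valid 3-coloring: color 1: [0, 3, 10, 16, 20, 22]; color 2: [1, 2, 4, 8, 11, 21].
(χ(G) = 2 ≤ 3.)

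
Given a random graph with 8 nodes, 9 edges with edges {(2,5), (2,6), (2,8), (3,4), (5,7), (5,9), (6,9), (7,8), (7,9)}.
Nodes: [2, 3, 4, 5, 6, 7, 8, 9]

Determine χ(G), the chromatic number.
χ(G) = 3

Clique number ω(G) = 3 (lower bound: χ ≥ ω).
The clique on [5, 7, 9] has size 3, forcing χ ≥ 3, and the coloring below uses 3 colors, so χ(G) = 3.
A valid 3-coloring: color 1: [2, 3, 7]; color 2: [4, 5, 6, 8]; color 3: [9].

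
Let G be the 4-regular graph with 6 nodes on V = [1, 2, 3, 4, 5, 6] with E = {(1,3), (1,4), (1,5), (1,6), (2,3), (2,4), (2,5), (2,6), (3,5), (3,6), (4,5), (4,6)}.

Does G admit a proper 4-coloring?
A valid 4-coloring: color 1: [3, 4]; color 2: [5, 6]; color 3: [1, 2].
(χ(G) = 3 ≤ 4.)

Yes, G is 4-colorable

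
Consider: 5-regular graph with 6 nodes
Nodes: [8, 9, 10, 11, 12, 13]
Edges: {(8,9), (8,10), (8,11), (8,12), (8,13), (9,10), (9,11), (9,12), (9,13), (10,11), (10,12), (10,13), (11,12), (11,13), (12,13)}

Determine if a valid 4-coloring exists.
The clique on vertices [8, 9, 10, 11, 12, 13] has size 6 > 4, so it alone needs 6 colors.

No, G is not 4-colorable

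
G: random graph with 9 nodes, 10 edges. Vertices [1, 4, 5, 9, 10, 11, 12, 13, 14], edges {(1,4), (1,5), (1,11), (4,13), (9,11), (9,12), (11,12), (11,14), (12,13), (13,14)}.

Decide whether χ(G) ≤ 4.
A valid 4-coloring: color 1: [5, 10, 11, 13]; color 2: [1, 12, 14]; color 3: [4, 9].
(χ(G) = 3 ≤ 4.)

Yes, G is 4-colorable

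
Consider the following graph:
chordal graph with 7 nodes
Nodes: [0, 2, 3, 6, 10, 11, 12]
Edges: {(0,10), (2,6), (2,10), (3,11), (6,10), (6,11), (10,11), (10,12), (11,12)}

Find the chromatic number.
Clique number ω(G) = 3 (lower bound: χ ≥ ω).
The clique on [10, 11, 12] has size 3, forcing χ ≥ 3, and the coloring below uses 3 colors, so χ(G) = 3.
A valid 3-coloring: color 1: [3, 10]; color 2: [0, 2, 11]; color 3: [6, 12].

χ(G) = 3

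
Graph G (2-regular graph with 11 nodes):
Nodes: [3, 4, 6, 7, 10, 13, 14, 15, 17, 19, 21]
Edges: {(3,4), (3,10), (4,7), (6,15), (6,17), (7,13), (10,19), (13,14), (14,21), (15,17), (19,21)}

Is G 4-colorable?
Yes, G is 4-colorable

A valid 4-coloring: color 1: [3, 7, 14, 15, 19]; color 2: [4, 10, 13, 17, 21]; color 3: [6].
(χ(G) = 3 ≤ 4.)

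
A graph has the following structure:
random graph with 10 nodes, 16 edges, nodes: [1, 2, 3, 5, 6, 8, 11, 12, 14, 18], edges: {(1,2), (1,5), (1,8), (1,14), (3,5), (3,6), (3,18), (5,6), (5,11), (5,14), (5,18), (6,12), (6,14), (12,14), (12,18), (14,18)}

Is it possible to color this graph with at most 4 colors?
Yes, G is 4-colorable

A valid 4-coloring: color 1: [2, 5, 8, 12]; color 2: [3, 11, 14]; color 3: [1, 6, 18].
(χ(G) = 3 ≤ 4.)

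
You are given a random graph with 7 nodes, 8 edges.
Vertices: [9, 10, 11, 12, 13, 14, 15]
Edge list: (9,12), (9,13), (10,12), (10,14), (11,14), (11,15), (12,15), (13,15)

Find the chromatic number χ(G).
Clique number ω(G) = 2 (lower bound: χ ≥ ω).
Odd cycle [11, 14, 10, 12, 15] needs 3 colors (χ ≥ 3).
The coloring below uses 3 colors, so χ(G) = 3.
A valid 3-coloring: color 1: [11, 12, 13]; color 2: [9, 14, 15]; color 3: [10].

χ(G) = 3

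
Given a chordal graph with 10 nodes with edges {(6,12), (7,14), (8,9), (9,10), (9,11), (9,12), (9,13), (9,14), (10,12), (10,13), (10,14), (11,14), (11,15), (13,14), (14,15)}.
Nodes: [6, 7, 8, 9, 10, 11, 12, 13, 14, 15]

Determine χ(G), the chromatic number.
Clique number ω(G) = 4 (lower bound: χ ≥ ω).
The clique on [9, 10, 13, 14] has size 4, forcing χ ≥ 4, and the coloring below uses 4 colors, so χ(G) = 4.
A valid 4-coloring: color 1: [6, 7, 9, 15]; color 2: [8, 12, 14]; color 3: [10, 11]; color 4: [13].

χ(G) = 4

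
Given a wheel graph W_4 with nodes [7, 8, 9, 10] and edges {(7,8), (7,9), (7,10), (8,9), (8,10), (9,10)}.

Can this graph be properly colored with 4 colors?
A valid 4-coloring: color 1: [7]; color 2: [8]; color 3: [9]; color 4: [10].
(χ(G) = 4 ≤ 4.)

Yes, G is 4-colorable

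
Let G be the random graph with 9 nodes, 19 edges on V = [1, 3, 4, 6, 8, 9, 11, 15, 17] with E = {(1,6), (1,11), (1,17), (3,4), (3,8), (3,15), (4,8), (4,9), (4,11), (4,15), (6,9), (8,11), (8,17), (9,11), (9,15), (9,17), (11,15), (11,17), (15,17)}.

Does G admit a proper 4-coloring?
A valid 4-coloring: color 1: [3, 6, 11]; color 2: [4, 17]; color 3: [1, 8, 9]; color 4: [15].
(χ(G) = 4 ≤ 4.)

Yes, G is 4-colorable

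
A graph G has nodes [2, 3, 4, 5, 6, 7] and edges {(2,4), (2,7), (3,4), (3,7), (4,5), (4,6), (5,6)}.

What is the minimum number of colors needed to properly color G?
Clique number ω(G) = 3 (lower bound: χ ≥ ω).
The clique on [4, 5, 6] has size 3, forcing χ ≥ 3, and the coloring below uses 3 colors, so χ(G) = 3.
A valid 3-coloring: color 1: [4, 7]; color 2: [2, 3, 5]; color 3: [6].

χ(G) = 3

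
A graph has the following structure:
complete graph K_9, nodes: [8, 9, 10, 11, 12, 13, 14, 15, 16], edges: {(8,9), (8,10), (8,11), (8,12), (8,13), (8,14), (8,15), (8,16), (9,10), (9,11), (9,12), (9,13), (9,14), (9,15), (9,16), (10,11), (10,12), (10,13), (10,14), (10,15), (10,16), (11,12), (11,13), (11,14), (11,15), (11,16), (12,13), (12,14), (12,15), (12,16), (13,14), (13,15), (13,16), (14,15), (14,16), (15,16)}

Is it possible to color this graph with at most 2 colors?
No, G is not 2-colorable

The clique on vertices [8, 9, 10, 11, 12, 13, 14, 15, 16] has size 9 > 2, so it alone needs 9 colors.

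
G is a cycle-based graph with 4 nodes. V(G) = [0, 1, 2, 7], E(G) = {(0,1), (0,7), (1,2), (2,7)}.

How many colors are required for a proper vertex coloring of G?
χ(G) = 2

Clique number ω(G) = 2 (lower bound: χ ≥ ω).
The graph is bipartite (no odd cycle), so 2 colors suffice: χ(G) = 2.
A valid 2-coloring: color 1: [1, 7]; color 2: [0, 2].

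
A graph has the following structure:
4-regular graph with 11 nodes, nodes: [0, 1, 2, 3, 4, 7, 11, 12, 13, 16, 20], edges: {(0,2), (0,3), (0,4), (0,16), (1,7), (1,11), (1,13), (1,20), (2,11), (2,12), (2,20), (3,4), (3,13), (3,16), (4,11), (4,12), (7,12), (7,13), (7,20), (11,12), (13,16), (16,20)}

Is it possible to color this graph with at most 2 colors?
No, G is not 2-colorable

The clique on vertices [0, 3, 16] has size 3 > 2, so it alone needs 3 colors.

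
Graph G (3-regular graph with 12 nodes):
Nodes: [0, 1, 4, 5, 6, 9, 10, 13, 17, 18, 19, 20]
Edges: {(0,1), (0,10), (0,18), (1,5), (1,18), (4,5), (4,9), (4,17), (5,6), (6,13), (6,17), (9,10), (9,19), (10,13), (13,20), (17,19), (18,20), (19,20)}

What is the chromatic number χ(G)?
χ(G) = 3

Clique number ω(G) = 3 (lower bound: χ ≥ ω).
The clique on [0, 1, 18] has size 3, forcing χ ≥ 3, and the coloring below uses 3 colors, so χ(G) = 3.
A valid 3-coloring: color 1: [0, 5, 9, 17, 20]; color 2: [1, 4, 6, 10, 19]; color 3: [13, 18].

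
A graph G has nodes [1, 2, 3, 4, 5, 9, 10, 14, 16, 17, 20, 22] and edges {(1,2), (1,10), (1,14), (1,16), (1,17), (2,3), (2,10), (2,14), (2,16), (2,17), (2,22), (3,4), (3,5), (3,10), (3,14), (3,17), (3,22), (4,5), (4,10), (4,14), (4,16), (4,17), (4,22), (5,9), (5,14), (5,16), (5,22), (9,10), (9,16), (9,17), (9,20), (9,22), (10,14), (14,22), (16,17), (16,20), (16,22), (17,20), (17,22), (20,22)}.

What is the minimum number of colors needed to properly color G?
χ(G) = 5

Clique number ω(G) = 5 (lower bound: χ ≥ ω).
The clique on [9, 16, 17, 20, 22] has size 5, forcing χ ≥ 5, and the coloring below uses 5 colors, so χ(G) = 5.
A valid 5-coloring: color 1: [1, 22]; color 2: [3, 16]; color 3: [14, 17]; color 4: [2, 4, 9]; color 5: [5, 10, 20].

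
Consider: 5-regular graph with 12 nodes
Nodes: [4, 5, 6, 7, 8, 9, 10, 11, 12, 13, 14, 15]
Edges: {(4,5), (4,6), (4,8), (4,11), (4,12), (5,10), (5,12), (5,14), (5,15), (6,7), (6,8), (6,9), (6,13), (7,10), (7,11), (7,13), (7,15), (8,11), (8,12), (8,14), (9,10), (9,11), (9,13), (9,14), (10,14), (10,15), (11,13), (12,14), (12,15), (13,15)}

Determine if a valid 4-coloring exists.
Yes, G is 4-colorable

A valid 4-coloring: color 1: [4, 10, 13]; color 2: [6, 11, 14, 15]; color 3: [5, 7, 8, 9]; color 4: [12].
(χ(G) = 4 ≤ 4.)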